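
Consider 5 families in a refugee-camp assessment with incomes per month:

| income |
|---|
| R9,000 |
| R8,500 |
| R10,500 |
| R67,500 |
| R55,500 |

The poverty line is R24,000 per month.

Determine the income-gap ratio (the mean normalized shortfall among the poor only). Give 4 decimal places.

Incomes under z: R8,500, R9,000, R10,500 (q = 3 of N = 5).
Shortfall ratios (z−y)/z: 0.6458, 0.6250, 0.5625; sum = 1.833333.
I averages over the q = 3 poor units only: 1.833333 / 3 = 0.6111.

0.6111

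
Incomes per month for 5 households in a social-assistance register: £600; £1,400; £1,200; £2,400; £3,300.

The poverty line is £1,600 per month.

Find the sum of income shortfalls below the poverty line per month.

Below the line: £600, £1,200, £1,400 (q = 3 of N = 5).
Individual gaps: 1600−600 = 1000; 1600−1200 = 400; 1600−1400 = 200.
Aggregate gap = £1,600.

£1,600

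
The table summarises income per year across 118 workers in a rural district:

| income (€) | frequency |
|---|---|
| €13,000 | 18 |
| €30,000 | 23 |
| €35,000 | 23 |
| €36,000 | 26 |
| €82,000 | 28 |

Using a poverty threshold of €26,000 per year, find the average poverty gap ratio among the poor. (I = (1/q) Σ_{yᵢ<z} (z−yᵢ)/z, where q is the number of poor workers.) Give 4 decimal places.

0.5000

Below z: 18×€13,000 (q = 18 of N = 118).
Relative gaps: 0.5000 (×18); sum = 9.000000.
The income-gap ratio divides by q (the poor only): 9.000000 / 18 = 0.5000.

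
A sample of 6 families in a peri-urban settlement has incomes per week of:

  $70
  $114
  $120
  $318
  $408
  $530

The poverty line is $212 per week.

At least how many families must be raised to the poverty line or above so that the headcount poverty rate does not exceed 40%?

1

3 of the 6 families are poor, so H = 3/6 = 0.500.
A headcount ratio of at most 40% allows at most ⌊0.40 × 6⌋ = 2 poor families.
So at least 3 − 2 = 1 must be lifted.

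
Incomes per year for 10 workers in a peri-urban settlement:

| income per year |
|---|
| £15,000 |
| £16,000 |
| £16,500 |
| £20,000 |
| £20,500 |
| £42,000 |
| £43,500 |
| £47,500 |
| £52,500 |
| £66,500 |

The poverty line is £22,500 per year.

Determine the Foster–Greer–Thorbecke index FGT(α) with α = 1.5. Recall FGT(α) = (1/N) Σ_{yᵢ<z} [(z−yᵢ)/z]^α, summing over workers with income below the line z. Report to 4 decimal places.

0.0549

Poor units: £15,000, £16,000, £16,500, £20,000, £20,500 (q = 5 of N = 10).
Normalized shortfalls: (22500−15000)/22500 = 0.3333; (22500−16000)/22500 = 0.2889; (22500−16500)/22500 = 0.2667; (22500−20000)/22500 = 0.1111; (22500−20500)/22500 = 0.0889.
Raised to α = 1.5: 0.19245; 0.15527; 0.13771; 0.03704; 0.02650.
Sum = 0.548968; FGT(1.5) = 0.548968 / 10 = 0.0549.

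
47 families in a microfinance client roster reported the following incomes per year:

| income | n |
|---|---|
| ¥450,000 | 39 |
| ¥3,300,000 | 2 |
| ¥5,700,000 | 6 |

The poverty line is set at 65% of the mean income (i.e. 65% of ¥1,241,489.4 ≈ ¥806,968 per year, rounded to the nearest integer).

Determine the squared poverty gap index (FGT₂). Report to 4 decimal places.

0.1624

Incomes under z: 39×¥450,000 (q = 39 of N = 47).
Normalized shortfalls: (806968−450000)/806968 = 0.4424 (×39).
Squared: 0.1957 (×39).
Sum = 7.631511; P₂ = 7.631511 / 47 = 0.1624.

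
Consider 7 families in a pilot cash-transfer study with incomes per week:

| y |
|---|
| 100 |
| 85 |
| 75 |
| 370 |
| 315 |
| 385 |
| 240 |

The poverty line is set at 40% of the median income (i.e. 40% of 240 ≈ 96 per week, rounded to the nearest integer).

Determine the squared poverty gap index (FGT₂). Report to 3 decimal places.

Below z: 75, 85 (q = 2 of N = 7).
Gap ratios (z−y)/z: (96−75)/96 = 0.2188; (96−85)/96 = 0.1146.
Squared: 0.0479; 0.0131.
Sum = 0.060981; P₂ = 0.060981 / 7 = 0.009.

0.009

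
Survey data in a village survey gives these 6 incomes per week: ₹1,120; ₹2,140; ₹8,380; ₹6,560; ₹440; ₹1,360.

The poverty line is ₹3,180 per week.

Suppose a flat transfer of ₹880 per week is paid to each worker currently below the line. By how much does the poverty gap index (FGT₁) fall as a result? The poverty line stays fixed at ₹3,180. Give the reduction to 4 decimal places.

Before: below the line — ₹440, ₹1,120, ₹1,360, ₹2,140; poverty gap index (FGT₁) = 0.401468.
After the ₹880 transfer: below the line — ₹1,320, ₹2,000, ₹2,240, ₹3,020; poverty gap index (FGT₁) = 0.216981.
Reduction = 0.401468 − 0.216981 = 0.1845.

0.1845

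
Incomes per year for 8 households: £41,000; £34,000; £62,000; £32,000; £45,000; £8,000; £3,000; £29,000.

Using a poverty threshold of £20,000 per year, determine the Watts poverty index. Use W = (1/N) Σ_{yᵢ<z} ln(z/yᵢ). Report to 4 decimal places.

0.3517

Below z: £3,000, £8,000 (q = 2 of N = 8).
ln(z/y) terms: ln(20000/3000) = 1.8971; ln(20000/8000) = 0.9163.
W = 2.813411 / 8 = 0.3517.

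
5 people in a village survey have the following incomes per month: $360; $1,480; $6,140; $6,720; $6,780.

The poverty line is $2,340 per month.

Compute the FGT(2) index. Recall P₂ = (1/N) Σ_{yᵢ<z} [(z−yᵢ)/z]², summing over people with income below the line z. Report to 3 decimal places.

0.170

Poor units: $360, $1,480 (q = 2 of N = 5).
Gap ratios (z−y)/z: (2340−360)/2340 = 0.8462; (2340−1480)/2340 = 0.3675.
Squared: 0.7160; 0.1351.
Sum = 0.851048; P₂ = 0.851048 / 5 = 0.170.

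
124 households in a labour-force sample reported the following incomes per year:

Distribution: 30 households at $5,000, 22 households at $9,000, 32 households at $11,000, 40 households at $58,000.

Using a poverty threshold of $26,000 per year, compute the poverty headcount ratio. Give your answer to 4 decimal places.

0.6774

84 of the 124 households have income below $26,000.
H = 84/124 = 0.6774.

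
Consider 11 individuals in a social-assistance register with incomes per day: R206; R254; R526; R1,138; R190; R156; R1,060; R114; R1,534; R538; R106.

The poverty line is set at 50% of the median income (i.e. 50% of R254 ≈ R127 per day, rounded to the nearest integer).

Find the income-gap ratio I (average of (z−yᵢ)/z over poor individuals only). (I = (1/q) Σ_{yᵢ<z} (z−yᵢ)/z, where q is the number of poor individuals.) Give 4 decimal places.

0.1339

Incomes under z: R106, R114 (q = 2 of N = 11).
Relative gaps: 0.1654, 0.1024; sum = 0.267717.
The income-gap ratio divides by q (the poor only): 0.267717 / 2 = 0.1339.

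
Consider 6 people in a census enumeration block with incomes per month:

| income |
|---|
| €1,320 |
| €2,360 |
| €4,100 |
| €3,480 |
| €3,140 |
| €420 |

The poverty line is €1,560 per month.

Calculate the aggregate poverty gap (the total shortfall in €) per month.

Below the line: €420, €1,320 (q = 2 of N = 6).
Individual gaps: 1560−420 = 1140; 1560−1320 = 240.
Aggregate gap = €1,380.

€1,380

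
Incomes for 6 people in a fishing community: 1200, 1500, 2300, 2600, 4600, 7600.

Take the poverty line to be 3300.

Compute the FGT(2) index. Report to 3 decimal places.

0.140

Poor units: 1200, 1500, 2300, 2600 (q = 4 of N = 6).
Relative gaps: (3300−1200)/3300 = 0.6364; (3300−1500)/3300 = 0.5455; (3300−2300)/3300 = 0.3030; (3300−2600)/3300 = 0.2121.
Squared: 0.4050; 0.2975; 0.0918; 0.0450.
Sum = 0.839302; P₂ = 0.839302 / 6 = 0.140.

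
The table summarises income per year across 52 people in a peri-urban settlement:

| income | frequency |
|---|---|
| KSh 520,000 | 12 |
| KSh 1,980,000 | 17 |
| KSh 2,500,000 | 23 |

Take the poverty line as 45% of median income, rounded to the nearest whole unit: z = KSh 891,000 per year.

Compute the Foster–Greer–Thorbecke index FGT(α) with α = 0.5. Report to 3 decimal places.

Incomes under z: 12×KSh 520,000 (q = 12 of N = 52).
Shortfall ratios: (891000−520000)/891000 = 0.4164 (×12).
Raised to α = 0.5: 0.64528 (×12).
Sum = 7.743358; FGT(0.5) = 7.743358 / 52 = 0.149.

0.149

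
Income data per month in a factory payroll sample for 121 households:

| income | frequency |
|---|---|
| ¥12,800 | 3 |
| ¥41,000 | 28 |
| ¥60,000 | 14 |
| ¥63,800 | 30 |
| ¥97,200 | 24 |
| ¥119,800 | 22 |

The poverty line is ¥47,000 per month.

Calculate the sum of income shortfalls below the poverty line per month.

¥270,600

Below the line: 3×¥12,800, 28×¥41,000 (q = 31 of N = 121).
Individual gaps: 3×(47000−12800) = 102600; 28×(47000−41000) = 168000.
Aggregate gap = ¥270,600.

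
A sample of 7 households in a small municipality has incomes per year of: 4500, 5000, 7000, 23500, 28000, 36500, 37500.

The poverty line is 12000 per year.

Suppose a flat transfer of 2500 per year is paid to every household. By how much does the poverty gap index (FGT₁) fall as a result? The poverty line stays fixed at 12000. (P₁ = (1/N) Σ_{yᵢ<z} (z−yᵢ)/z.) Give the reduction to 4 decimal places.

0.0893

Before: below the line — 4500, 5000, 7000; poverty gap index (FGT₁) = 0.232143.
After the 2500 transfer: below the line — 7000, 7500, 9500; poverty gap index (FGT₁) = 0.142857.
Reduction = 0.232143 − 0.142857 = 0.0893.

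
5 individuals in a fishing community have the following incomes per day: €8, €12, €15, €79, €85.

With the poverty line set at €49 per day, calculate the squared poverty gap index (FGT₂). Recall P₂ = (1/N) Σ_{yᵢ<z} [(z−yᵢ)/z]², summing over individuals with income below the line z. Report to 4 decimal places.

0.3504

Incomes under z: €8, €12, €15 (q = 3 of N = 5).
Relative gaps: (49−8)/49 = 0.8367; (49−12)/49 = 0.7551; (49−15)/49 = 0.6939.
Squared: 0.7001; 0.5702; 0.4815.
Sum = 1.751770; P₂ = 1.751770 / 5 = 0.3504.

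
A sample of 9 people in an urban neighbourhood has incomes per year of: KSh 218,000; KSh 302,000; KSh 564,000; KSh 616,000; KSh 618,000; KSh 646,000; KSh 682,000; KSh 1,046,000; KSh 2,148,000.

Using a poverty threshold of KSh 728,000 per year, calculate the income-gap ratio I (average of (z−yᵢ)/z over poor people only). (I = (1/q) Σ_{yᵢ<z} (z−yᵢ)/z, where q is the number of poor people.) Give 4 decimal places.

Below the line: KSh 218,000, KSh 302,000, KSh 564,000, KSh 616,000, KSh 618,000, KSh 646,000, KSh 682,000 (q = 7 of N = 9).
Shortfall ratios (z−y)/z: 0.7005, 0.5852, 0.2253, 0.1538, 0.1511, 0.1126, 0.0632; sum = 1.991758.
I averages over the q = 7 poor units only: 1.991758 / 7 = 0.2845.

0.2845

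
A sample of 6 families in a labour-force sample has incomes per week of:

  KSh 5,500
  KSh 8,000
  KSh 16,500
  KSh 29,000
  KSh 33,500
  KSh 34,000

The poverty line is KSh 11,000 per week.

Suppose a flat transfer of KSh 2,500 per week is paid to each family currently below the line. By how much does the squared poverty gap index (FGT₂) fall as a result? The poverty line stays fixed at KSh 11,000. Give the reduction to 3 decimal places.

0.041

Before: below the line — KSh 5,500, KSh 8,000; squared poverty gap index (FGT₂) = 0.05406.
After the KSh 2,500 transfer: below the line — KSh 8,000, KSh 10,500; squared poverty gap index (FGT₂) = 0.01274.
Reduction = 0.05406 − 0.01274 = 0.041.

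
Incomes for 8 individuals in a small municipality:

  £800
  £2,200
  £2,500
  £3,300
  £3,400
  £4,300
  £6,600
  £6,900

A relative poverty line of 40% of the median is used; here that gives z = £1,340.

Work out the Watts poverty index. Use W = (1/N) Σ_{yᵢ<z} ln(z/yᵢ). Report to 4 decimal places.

0.0645

Incomes under z: £800 (q = 1 of N = 8).
ln(z/y) terms: ln(1340/800) = 0.5158.
W = 0.515813 / 8 = 0.0645.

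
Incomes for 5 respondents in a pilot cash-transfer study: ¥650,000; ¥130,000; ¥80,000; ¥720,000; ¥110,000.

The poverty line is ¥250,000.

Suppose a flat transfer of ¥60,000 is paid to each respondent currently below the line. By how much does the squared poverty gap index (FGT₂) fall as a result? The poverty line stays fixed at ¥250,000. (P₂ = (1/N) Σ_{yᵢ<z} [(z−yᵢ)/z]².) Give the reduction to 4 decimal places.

Before: below the line — ¥80,000, ¥110,000, ¥130,000; squared poverty gap index (FGT₂) = 0.201280.
After the ¥60,000 transfer: below the line — ¥140,000, ¥170,000, ¥190,000; squared poverty gap index (FGT₂) = 0.070720.
Reduction = 0.201280 − 0.070720 = 0.1306.

0.1306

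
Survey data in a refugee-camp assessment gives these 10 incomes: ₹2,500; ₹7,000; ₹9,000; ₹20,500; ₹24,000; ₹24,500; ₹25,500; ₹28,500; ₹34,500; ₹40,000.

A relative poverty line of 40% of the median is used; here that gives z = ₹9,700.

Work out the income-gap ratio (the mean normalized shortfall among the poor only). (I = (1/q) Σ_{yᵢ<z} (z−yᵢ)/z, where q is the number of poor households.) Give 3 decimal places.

Below the line: ₹2,500, ₹7,000, ₹9,000 (q = 3 of N = 10).
Shortfall ratios (z−y)/z: 0.7423, 0.2784, 0.0722; sum = 1.092784.
I averages over the q = 3 poor units only: 1.092784 / 3 = 0.364.

0.364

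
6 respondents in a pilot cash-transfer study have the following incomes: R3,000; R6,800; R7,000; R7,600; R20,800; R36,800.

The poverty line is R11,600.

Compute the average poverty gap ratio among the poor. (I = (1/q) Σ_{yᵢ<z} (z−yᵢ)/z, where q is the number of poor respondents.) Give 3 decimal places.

0.474

Poor units: R3,000, R6,800, R7,000, R7,600 (q = 4 of N = 6).
Shortfall ratios (z−y)/z: 0.7414, 0.4138, 0.3966, 0.3448; sum = 1.896552.
The income-gap ratio divides by q (the poor only): 1.896552 / 4 = 0.474.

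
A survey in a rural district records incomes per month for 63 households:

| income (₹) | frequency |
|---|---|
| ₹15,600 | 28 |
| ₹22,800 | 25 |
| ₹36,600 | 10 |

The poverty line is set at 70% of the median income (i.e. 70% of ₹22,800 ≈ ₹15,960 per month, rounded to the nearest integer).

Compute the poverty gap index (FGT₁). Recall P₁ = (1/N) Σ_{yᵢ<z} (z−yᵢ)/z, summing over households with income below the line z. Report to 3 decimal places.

Poor units: 28×₹15,600 (q = 28 of N = 63).
Relative gaps: (15960−15600)/15960 = 0.0226 (×28).
Σ = 0.631579. Dividing by the full population N = 63 gives P₁ = 0.010.

0.010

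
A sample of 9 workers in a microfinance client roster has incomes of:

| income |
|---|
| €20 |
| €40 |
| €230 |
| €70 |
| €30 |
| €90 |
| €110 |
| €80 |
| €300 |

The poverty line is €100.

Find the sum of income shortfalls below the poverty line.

Below z: €20, €30, €40, €70, €80, €90 (q = 6 of N = 9).
Individual gaps: 100−20 = 80; 100−30 = 70; 100−40 = 60; 100−70 = 30; 100−80 = 20; 100−90 = 10.
Aggregate gap = €270.

€270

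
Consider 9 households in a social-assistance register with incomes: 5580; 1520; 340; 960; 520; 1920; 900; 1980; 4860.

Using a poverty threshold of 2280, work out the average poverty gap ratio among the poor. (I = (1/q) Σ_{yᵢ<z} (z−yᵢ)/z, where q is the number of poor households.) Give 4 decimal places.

Below z: 340, 520, 900, 960, 1520, 1920, 1980 (q = 7 of N = 9).
Shortfall ratios (z−y)/z: 0.8509, 0.7719, 0.6053, 0.5789, 0.3333, 0.1579, 0.1316; sum = 3.429825.
I averages over the q = 7 poor units only: 3.429825 / 7 = 0.4900.

0.4900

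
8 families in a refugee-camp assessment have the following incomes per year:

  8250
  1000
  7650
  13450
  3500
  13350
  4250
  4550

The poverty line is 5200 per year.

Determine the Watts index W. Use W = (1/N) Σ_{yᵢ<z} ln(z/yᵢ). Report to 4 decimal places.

0.2975

Below the line: 1000, 3500, 4250, 4550 (q = 4 of N = 8).
Log shortfalls: ln(5200/1000) = 1.6487; ln(5200/3500) = 0.3959; ln(5200/4250) = 0.2017; ln(5200/4550) = 0.1335.
W = 2.379825 / 8 = 0.2975.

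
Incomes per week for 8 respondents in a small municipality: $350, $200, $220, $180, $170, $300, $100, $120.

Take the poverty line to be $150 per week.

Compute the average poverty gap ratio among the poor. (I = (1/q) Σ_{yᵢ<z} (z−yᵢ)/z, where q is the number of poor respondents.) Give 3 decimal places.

Below z: $100, $120 (q = 2 of N = 8).
Shortfall ratios (z−y)/z: 0.3333, 0.2000; sum = 0.533333.
I averages over the q = 2 poor units only: 0.533333 / 2 = 0.267.

0.267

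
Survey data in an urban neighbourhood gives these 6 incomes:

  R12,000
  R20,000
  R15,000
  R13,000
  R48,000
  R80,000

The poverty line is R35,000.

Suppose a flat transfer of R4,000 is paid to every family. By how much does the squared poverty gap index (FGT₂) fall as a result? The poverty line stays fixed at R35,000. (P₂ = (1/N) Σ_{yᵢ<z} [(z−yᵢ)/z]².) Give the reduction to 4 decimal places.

0.0784

Before: below the line — R12,000, R13,000, R15,000, R20,000; squared poverty gap index (FGT₂) = 0.222857.
After the R4,000 transfer: below the line — R16,000, R17,000, R19,000, R24,000; squared poverty gap index (FGT₂) = 0.144490.
Reduction = 0.222857 − 0.144490 = 0.0784.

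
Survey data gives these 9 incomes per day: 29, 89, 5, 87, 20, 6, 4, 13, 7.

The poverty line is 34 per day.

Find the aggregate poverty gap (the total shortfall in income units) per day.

Below the line: 4, 5, 6, 7, 13, 20, 29 (q = 7 of N = 9).
Individual gaps: 34−4 = 30; 34−5 = 29; 34−6 = 28; 34−7 = 27; 34−13 = 21; 34−20 = 14; 34−29 = 5.
Aggregate gap = 154.

154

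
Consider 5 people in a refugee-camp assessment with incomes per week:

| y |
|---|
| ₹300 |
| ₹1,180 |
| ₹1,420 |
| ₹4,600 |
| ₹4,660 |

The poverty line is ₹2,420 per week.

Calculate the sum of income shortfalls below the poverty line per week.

₹4,360

Below z: ₹300, ₹1,180, ₹1,420 (q = 3 of N = 5).
Individual gaps: 2420−300 = 2120; 2420−1180 = 1240; 2420−1420 = 1000.
Aggregate gap = ₹4,360.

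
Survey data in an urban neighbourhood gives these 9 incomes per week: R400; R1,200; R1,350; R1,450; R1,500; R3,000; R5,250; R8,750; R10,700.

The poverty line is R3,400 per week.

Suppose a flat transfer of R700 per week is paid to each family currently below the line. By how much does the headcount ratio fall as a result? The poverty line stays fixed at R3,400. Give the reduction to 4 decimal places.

Before: below the line — R400, R1,200, R1,350, R1,450, R1,500, R3,000; headcount ratio = 0.666667.
After the R700 transfer: below the line — R1,100, R1,900, R2,050, R2,150, R2,200; headcount ratio = 0.555556.
Reduction = 0.666667 − 0.555556 = 0.1111.

0.1111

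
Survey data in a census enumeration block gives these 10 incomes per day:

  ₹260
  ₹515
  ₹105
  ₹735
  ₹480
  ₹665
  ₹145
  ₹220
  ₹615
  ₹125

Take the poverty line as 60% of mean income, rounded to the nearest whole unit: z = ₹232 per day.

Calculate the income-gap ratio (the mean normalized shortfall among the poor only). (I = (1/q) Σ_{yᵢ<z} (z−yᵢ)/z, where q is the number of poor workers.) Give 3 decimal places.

0.359

Poor units: ₹105, ₹125, ₹145, ₹220 (q = 4 of N = 10).
Shortfall ratios (z−y)/z: 0.5474, 0.4612, 0.3750, 0.0517; sum = 1.435345.
I averages over the q = 4 poor units only: 1.435345 / 4 = 0.359.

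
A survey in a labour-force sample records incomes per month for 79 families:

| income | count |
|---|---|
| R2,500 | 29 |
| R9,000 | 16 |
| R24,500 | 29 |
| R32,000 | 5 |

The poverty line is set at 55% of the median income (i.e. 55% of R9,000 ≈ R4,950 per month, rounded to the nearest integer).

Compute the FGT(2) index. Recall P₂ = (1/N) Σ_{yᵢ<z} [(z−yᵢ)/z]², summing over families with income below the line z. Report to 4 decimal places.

0.0899

Poor units: 29×R2,500 (q = 29 of N = 79).
Shortfall ratios: (4950−2500)/4950 = 0.4949 (×29).
Squared: 0.2450 (×29).
Sum = 7.104275; P₂ = 7.104275 / 79 = 0.0899.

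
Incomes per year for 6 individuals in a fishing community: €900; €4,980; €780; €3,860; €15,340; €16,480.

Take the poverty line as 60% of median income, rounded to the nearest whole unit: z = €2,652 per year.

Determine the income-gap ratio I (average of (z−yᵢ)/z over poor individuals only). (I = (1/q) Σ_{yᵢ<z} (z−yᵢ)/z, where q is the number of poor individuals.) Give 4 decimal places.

0.6833

Below the line: €780, €900 (q = 2 of N = 6).
Relative gaps: 0.7059, 0.6606; sum = 1.366516.
I averages over the q = 2 poor units only: 1.366516 / 2 = 0.6833.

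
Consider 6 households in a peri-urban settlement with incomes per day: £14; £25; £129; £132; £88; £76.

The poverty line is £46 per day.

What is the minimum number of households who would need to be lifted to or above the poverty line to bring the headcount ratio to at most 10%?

2

Currently q = 2 of N = 6 are below the line (H = 0.333).
A headcount ratio of at most 10% allows at most ⌊0.10 × 6⌋ = 0 poor households.
So at least 2 − 0 = 2 must be lifted.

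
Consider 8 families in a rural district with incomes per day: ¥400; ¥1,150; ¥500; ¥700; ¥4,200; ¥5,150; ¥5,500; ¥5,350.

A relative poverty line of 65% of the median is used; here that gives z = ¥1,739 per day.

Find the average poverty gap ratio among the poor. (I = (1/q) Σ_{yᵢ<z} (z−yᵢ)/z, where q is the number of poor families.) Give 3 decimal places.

Below the line: ¥400, ¥500, ¥700, ¥1,150 (q = 4 of N = 8).
Shortfall ratios (z−y)/z: 0.7700, 0.7125, 0.5975, 0.3387; sum = 2.418631.
The income-gap ratio divides by q (the poor only): 2.418631 / 4 = 0.605.

0.605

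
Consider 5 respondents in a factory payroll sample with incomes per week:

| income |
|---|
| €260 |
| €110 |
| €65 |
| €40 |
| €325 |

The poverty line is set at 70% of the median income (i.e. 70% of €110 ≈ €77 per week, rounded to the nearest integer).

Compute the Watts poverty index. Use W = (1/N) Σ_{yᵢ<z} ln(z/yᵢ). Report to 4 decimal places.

Incomes under z: €40, €65 (q = 2 of N = 5).
ln(z/y) terms: ln(77/40) = 0.6549; ln(77/65) = 0.1694.
W = 0.824344 / 5 = 0.1649.

0.1649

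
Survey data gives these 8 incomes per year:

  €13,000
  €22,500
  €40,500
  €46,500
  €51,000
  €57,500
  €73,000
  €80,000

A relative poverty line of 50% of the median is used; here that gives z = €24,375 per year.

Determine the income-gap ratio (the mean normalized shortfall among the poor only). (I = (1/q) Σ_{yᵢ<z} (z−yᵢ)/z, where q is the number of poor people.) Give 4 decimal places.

Below z: €13,000, €22,500 (q = 2 of N = 8).
Relative gaps: 0.4667, 0.0769; sum = 0.543590.
The income-gap ratio divides by q (the poor only): 0.543590 / 2 = 0.2718.

0.2718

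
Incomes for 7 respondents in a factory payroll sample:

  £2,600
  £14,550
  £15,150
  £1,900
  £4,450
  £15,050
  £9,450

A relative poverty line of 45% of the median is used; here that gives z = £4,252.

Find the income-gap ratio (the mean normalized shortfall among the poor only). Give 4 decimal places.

0.4708

Below z: £1,900, £2,600 (q = 2 of N = 7).
Relative gaps: 0.5532, 0.3885; sum = 0.941675.
The income-gap ratio divides by q (the poor only): 0.941675 / 2 = 0.4708.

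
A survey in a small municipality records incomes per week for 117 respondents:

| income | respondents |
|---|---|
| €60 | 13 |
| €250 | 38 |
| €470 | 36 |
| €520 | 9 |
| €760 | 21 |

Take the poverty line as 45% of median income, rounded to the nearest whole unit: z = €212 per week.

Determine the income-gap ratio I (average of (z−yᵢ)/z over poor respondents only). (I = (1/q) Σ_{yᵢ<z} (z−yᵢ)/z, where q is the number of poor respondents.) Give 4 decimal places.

Poor units: 13×€60 (q = 13 of N = 117).
Shortfall ratios (z−y)/z: 0.7170 (×13); sum = 9.320755.
The income-gap ratio divides by q (the poor only): 9.320755 / 13 = 0.7170.

0.7170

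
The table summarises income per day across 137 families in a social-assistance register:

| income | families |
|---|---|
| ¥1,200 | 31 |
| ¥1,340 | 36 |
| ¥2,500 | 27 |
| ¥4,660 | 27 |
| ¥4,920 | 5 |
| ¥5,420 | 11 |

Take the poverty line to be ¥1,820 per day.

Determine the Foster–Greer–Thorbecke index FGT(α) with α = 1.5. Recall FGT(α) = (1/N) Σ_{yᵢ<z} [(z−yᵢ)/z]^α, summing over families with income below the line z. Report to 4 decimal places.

0.0806

Below z: 31×¥1,200, 36×¥1,340 (q = 67 of N = 137).
Relative gaps: (1820−1200)/1820 = 0.3407 (×31); (1820−1340)/1820 = 0.2637 (×36).
Raised to α = 1.5: 0.19883 (×31); 0.13544 (×36).
Sum = 11.039637; FGT(1.5) = 11.039637 / 137 = 0.0806.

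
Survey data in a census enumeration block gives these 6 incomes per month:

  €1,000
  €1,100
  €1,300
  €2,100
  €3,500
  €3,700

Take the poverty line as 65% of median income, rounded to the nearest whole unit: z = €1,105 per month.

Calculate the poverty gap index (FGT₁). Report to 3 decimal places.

0.017

Below the line: €1,000, €1,100 (q = 2 of N = 6).
Relative gaps: (1105−1000)/1105 = 0.0950; (1105−1100)/1105 = 0.0045.
Sum of shortfalls = 0.099548; P₁ averages over all N: 0.099548 / 6 = 0.017.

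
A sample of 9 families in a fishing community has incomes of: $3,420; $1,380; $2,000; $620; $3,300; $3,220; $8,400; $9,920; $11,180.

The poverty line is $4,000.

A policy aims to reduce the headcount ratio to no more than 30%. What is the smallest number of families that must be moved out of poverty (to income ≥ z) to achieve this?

4

Currently q = 6 of N = 9 are below the line (H = 0.667).
A headcount ratio of at most 30% allows at most ⌊0.30 × 9⌋ = 2 poor families.
So at least 6 − 2 = 4 must be lifted.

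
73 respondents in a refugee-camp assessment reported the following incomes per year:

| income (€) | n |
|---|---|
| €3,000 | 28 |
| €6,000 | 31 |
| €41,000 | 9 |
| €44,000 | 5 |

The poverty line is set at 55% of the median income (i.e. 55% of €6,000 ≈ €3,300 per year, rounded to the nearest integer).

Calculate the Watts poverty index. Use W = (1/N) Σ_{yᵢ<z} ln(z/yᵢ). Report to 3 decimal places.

Poor units: 28×€3,000 (q = 28 of N = 73).
ln(z/y) terms: ln(3300/3000) = 0.0953 (×28).
W = 2.668685 / 73 = 0.037.

0.037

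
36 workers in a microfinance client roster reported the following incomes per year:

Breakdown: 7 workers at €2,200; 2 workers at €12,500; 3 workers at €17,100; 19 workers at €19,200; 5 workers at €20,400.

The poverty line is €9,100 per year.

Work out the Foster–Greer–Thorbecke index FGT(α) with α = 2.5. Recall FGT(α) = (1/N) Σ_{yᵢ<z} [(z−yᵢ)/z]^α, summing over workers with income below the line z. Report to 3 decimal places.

Incomes under z: 7×€2,200 (q = 7 of N = 36).
Shortfall ratios: (9100−2200)/9100 = 0.7582 (×7).
Raised to α = 2.5: 0.50063 (×7).
Sum = 3.504429; FGT(2.5) = 3.504429 / 36 = 0.097.

0.097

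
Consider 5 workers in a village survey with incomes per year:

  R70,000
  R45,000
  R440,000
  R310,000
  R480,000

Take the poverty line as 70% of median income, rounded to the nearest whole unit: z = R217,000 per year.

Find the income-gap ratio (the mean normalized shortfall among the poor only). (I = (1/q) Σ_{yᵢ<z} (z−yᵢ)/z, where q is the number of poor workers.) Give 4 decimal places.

0.7350

Incomes under z: R45,000, R70,000 (q = 2 of N = 5).
Relative gaps: 0.7926, 0.6774; sum = 1.470046.
I averages over the q = 2 poor units only: 1.470046 / 2 = 0.7350.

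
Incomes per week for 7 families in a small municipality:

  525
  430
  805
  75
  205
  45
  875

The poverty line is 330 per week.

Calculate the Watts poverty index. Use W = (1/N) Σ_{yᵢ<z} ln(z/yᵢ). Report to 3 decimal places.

0.564

Below z: 45, 75, 205 (q = 3 of N = 7).
ln(z/y) terms: ln(330/45) = 1.9924; ln(330/75) = 1.4816; ln(330/205) = 0.4761.
W = 3.950117 / 7 = 0.564.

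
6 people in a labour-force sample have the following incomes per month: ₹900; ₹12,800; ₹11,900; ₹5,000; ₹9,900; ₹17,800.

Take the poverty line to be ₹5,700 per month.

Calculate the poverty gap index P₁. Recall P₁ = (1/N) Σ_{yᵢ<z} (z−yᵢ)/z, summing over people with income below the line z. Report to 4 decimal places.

Below z: ₹900, ₹5,000 (q = 2 of N = 6).
Shortfall ratios: (5700−900)/5700 = 0.8421; (5700−5000)/5700 = 0.1228.
Σ = 0.964912. Dividing by the full population N = 6 gives P₁ = 0.1608.

0.1608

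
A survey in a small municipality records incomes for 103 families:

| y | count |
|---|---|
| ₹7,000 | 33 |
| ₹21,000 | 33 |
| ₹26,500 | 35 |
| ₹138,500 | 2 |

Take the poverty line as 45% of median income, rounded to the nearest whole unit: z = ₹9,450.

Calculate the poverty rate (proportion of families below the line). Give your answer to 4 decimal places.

33 of the 103 families have income below ₹9,450.
H = 33/103 = 0.3204.

0.3204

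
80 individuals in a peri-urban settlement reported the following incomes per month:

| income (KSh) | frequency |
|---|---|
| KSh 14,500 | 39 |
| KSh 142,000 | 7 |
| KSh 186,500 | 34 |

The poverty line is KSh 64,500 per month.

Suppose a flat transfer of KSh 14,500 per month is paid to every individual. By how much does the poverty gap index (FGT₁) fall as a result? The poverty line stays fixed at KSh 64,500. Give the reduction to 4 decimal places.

Before: below the line — 39×KSh 14,500; poverty gap index (FGT₁) = 0.377907.
After the KSh 14,500 transfer: below the line — 39×KSh 29,000; poverty gap index (FGT₁) = 0.268314.
Reduction = 0.377907 − 0.268314 = 0.1096.

0.1096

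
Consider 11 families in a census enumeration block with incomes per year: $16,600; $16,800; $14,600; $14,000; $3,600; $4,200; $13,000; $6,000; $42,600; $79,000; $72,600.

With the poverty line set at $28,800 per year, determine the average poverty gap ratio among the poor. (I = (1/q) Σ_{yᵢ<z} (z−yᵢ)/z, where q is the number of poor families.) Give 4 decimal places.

0.6146

Incomes under z: $3,600, $4,200, $6,000, $13,000, $14,000, $14,600, $16,600, $16,800 (q = 8 of N = 11).
Relative gaps: 0.8750, 0.8542, 0.7917, 0.5486, 0.5139, 0.4931, 0.4236, 0.4167; sum = 4.916667.
I averages over the q = 8 poor units only: 4.916667 / 8 = 0.6146.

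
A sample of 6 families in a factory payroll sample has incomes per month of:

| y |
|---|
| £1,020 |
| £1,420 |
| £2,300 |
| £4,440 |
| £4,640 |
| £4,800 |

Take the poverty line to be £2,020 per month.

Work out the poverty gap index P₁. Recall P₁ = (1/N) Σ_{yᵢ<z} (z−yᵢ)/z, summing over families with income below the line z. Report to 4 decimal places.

0.1320

Poor units: £1,020, £1,420 (q = 2 of N = 6).
Relative gaps: (2020−1020)/2020 = 0.4950; (2020−1420)/2020 = 0.2970.
Sum of shortfalls = 0.792079; P₁ averages over all N: 0.792079 / 6 = 0.1320.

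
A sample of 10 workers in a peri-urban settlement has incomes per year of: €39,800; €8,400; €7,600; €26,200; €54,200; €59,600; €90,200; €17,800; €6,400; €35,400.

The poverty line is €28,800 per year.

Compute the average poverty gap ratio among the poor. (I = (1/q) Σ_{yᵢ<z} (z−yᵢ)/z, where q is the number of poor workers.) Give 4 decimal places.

Below z: €6,400, €7,600, €8,400, €17,800, €26,200 (q = 5 of N = 10).
Relative gaps: 0.7778, 0.7361, 0.7083, 0.3819, 0.0903; sum = 2.694444.
I averages over the q = 5 poor units only: 2.694444 / 5 = 0.5389.

0.5389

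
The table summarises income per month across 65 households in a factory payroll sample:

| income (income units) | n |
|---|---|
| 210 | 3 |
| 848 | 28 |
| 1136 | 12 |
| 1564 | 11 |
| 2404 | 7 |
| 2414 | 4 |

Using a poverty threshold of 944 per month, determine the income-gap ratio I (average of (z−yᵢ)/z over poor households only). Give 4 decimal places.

0.1671

Below z: 3×210, 28×848 (q = 31 of N = 65).
Relative gaps: 0.7775 (×3), 0.1017 (×28); sum = 5.180085.
I averages over the q = 31 poor units only: 5.180085 / 31 = 0.1671.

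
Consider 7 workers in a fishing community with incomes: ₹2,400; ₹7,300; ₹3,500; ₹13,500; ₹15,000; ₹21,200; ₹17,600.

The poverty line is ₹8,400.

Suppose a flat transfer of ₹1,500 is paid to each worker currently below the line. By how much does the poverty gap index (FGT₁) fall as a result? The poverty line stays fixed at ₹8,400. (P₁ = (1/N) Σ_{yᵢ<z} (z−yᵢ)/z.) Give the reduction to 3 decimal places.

Before: below the line — ₹2,400, ₹3,500, ₹7,300; poverty gap index (FGT₁) = 0.20408.
After the ₹1,500 transfer: below the line — ₹3,900, ₹5,000; poverty gap index (FGT₁) = 0.13435.
Reduction = 0.20408 − 0.13435 = 0.070.

0.070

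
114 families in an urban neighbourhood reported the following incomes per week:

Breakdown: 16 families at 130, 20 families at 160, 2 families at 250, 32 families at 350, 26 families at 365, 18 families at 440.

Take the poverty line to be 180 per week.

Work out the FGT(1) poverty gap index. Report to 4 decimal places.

0.0585

Poor units: 16×130, 20×160 (q = 36 of N = 114).
Shortfall ratios: (180−130)/180 = 0.2778 (×16); (180−160)/180 = 0.1111 (×20).
Σ = 6.666667. Dividing by the full population N = 114 gives P₁ = 0.0585.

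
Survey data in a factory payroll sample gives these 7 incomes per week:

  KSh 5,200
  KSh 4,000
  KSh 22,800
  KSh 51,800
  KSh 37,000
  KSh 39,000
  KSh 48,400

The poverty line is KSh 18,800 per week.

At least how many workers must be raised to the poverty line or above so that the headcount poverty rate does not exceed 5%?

2

Currently q = 2 of N = 7 are below the line (H = 0.286).
A headcount ratio of at most 5% allows at most ⌊0.05 × 7⌋ = 0 poor workers.
So at least 2 − 0 = 2 must be lifted.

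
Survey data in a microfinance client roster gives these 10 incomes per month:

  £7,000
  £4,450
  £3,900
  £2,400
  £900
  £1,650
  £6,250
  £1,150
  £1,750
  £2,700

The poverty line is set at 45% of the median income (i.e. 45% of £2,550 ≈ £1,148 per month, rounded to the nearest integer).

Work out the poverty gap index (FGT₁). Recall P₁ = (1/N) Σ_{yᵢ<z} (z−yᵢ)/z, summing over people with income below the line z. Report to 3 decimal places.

Poor units: £900 (q = 1 of N = 10).
Normalized shortfalls: (1148−900)/1148 = 0.2160.
Sum of shortfalls = 0.216028; P₁ averages over all N: 0.216028 / 10 = 0.022.

0.022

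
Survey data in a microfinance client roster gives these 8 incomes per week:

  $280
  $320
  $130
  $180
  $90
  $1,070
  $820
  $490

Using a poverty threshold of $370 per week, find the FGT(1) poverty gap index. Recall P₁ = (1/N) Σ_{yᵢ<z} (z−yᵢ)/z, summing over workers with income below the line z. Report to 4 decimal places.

Poor units: $90, $130, $180, $280, $320 (q = 5 of N = 8).
Gap ratios (z−y)/z: (370−90)/370 = 0.7568; (370−130)/370 = 0.6486; (370−180)/370 = 0.5135; (370−280)/370 = 0.2432; (370−320)/370 = 0.1351.
Sum of shortfalls = 2.297297; P₁ averages over all N: 2.297297 / 8 = 0.2872.

0.2872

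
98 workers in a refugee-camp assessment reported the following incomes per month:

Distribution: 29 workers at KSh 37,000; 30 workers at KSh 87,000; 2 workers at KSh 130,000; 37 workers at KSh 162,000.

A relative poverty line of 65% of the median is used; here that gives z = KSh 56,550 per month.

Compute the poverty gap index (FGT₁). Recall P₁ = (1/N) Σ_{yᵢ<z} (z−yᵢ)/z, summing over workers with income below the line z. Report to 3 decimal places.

Below z: 29×KSh 37,000 (q = 29 of N = 98).
Normalized shortfalls: (56550−37000)/56550 = 0.3457 (×29).
Σ = 10.025641. Dividing by the full population N = 98 gives P₁ = 0.102.

0.102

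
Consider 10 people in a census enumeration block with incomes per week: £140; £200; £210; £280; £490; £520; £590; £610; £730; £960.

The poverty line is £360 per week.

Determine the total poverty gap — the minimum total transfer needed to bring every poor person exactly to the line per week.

Below z: £140, £200, £210, £280 (q = 4 of N = 10).
Individual gaps: 360−140 = 220; 360−200 = 160; 360−210 = 150; 360−280 = 80.
Aggregate gap = £610.

£610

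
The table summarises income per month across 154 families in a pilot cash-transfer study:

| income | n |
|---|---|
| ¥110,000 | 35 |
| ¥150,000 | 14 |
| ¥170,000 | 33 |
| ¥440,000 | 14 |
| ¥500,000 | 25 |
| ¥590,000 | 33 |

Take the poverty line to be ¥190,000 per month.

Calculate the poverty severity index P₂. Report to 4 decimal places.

0.0467

Incomes under z: 35×¥110,000, 14×¥150,000, 33×¥170,000 (q = 82 of N = 154).
Normalized shortfalls: (190000−110000)/190000 = 0.4211 (×35); (190000−150000)/190000 = 0.2105 (×14); (190000−170000)/190000 = 0.1053 (×33).
Squared: 0.1773 (×35); 0.0443 (×14); 0.0111 (×33).
Sum = 7.191136; P₂ = 7.191136 / 154 = 0.0467.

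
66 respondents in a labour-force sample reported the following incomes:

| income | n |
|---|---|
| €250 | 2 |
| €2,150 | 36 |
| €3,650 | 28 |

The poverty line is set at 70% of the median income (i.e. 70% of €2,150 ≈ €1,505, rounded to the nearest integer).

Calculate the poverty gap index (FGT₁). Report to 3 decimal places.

Below z: 2×€250 (q = 2 of N = 66).
Shortfall ratios: (1505−250)/1505 = 0.8339 (×2).
Sum of shortfalls = 1.667774; P₁ averages over all N: 1.667774 / 66 = 0.025.

0.025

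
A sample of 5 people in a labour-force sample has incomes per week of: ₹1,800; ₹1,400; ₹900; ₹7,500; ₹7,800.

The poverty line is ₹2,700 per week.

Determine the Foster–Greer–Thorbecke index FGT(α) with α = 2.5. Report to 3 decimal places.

0.118

Poor units: ₹900, ₹1,400, ₹1,800 (q = 3 of N = 5).
Shortfall ratios: (2700−900)/2700 = 0.6667; (2700−1400)/2700 = 0.4815; (2700−1800)/2700 = 0.3333.
Raised to α = 2.5: 0.36289; 0.16086; 0.06415.
Sum = 0.587898; FGT(2.5) = 0.587898 / 5 = 0.118.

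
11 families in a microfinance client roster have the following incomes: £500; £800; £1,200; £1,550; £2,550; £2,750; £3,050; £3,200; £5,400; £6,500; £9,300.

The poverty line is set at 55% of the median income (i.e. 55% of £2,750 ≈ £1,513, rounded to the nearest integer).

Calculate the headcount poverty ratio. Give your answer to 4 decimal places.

0.2727

3 of the 11 families have income below £1,513.
H = 3/11 = 0.2727.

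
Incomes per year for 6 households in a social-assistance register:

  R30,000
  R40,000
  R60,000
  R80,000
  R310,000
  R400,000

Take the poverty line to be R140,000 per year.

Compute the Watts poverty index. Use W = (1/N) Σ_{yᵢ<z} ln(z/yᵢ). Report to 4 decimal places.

Below the line: R30,000, R40,000, R60,000, R80,000 (q = 4 of N = 6).
Log shortfalls: ln(140000/30000) = 1.5404; ln(140000/40000) = 1.2528; ln(140000/60000) = 0.8473; ln(140000/80000) = 0.5596.
W = 4.200122 / 6 = 0.7000.

0.7000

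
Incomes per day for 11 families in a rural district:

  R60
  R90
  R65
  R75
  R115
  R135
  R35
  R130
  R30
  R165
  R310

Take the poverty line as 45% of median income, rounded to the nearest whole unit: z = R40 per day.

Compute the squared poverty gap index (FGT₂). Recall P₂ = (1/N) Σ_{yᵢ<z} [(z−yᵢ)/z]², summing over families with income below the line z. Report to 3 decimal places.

Poor units: R30, R35 (q = 2 of N = 11).
Normalized shortfalls: (40−30)/40 = 0.2500; (40−35)/40 = 0.1250.
Squared: 0.0625; 0.0156.
Sum = 0.078125; P₂ = 0.078125 / 11 = 0.007.

0.007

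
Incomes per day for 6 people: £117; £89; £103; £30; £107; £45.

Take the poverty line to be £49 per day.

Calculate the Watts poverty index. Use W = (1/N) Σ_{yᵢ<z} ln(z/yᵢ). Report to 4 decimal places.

Below the line: £30, £45 (q = 2 of N = 6).
Log gaps: ln(49/30) = 0.4906; ln(49/45) = 0.0852.
W = 0.575781 / 6 = 0.0960.

0.0960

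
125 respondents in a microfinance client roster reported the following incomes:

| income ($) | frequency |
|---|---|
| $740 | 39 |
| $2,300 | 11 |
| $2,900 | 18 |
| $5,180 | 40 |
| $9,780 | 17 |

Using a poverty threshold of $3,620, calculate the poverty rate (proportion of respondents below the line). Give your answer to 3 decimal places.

68 of the 125 respondents have income below $3,620.
H = 68/125 = 0.544.

0.544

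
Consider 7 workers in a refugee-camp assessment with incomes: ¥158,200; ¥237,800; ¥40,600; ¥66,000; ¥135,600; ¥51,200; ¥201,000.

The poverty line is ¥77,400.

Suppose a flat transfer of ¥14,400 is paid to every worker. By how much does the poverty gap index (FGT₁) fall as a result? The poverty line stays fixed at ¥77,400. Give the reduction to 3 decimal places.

Before: below the line — ¥40,600, ¥51,200, ¥66,000; poverty gap index (FGT₁) = 0.13732.
After the ¥14,400 transfer: below the line — ¥55,000, ¥65,600; poverty gap index (FGT₁) = 0.06312.
Reduction = 0.13732 − 0.06312 = 0.074.

0.074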